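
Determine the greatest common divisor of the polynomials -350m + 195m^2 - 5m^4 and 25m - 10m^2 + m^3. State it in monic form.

-5m + m^2

By polynomial division,
  -5m^4 + 195m^2 - 350m = (-5m - 50)(m^3 - 10m^2 + 25m) + (-180m^2 + 900m)
  m^3 - 10m^2 + 25m = (-(1/180)m + 1/36)(-180m^2 + 900m) + (0)
Last nonzero remainder: -180m^2 + 900m. Dividing through by -180 gives the monic gcd m^2 - 5m.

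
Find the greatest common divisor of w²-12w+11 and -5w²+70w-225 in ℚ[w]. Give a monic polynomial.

By polynomial division,
  w²-12w+11 = (-1/5)(-5w²+70w-225) + (2w-34)
  -5w²+70w-225 = (-(5/2)w-15/2)(2w-34) + (-480)
  2w-34 = (-(1/240)w+17/240)(-480) + (0)
The last nonzero remainder is the constant -480, so the polynomials are coprime and gcd = 1.

1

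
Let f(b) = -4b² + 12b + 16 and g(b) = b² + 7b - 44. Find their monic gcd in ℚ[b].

b - 4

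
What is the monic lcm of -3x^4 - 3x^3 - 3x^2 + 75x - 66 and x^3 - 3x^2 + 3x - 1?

Repeated division with remainder:
  -3x^4 - 3x^3 - 3x^2 + 75x - 66 = (-3x - 12)(x^3 - 3x^2 + 3x - 1) + (-30x^2 + 108x - 78)
  x^3 - 3x^2 + 3x - 1 = (-(1/30)x - 1/50)(-30x^2 + 108x - 78) + ((64/25)x - 64/25)
  -30x^2 + 108x - 78 = (-(375/32)x + 975/32)((64/25)x - 64/25) + (0)
Last nonzero remainder: (64/25)x - 64/25. Dividing through by 64/25 gives the monic gcd x - 1.
Then lcm(f, g) = f·g / gcd(f, g); expanding and making the result monic gives the answer.

x^6 - x^5 - 26x^3 + 73x^2 - 69x + 22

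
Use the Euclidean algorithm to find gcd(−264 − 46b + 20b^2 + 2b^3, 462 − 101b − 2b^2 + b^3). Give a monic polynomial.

By polynomial division,
  2b^3 + 20b^2 − 46b − 264 = (2)(b^3 − 2b^2 − 101b + 462) + (24b^2 + 156b − 1188)
  b^3 − 2b^2 − 101b + 462 = ((1/24)b − 17/48)(24b^2 + 156b − 1188) + ((15/4)b + 165/4)
  24b^2 + 156b − 1188 = ((32/5)b − 144/5)((15/4)b + 165/4) + (0)
Last nonzero remainder: (15/4)b + 165/4. Dividing through by 15/4 gives the monic gcd b + 11.

11 + b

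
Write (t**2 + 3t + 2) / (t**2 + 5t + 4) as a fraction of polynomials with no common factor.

Repeated division with remainder:
  t**2 + 3t + 2 = (t**2 + 5t + 4) + (−2t − 2)
  t**2 + 5t + 4 = (−(1/2)t − 2)(−2t − 2) + (0)
Last nonzero remainder: −2t − 2. Dividing through by −2 gives the monic gcd t + 1.
Cancel t + 1 from numerator and denominator to get the reduced form.

(t + 2)/(t + 4)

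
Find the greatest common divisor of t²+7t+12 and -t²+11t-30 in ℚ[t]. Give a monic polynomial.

Apply the Euclidean algorithm:
  t²+7t+12 = (-1)(-t²+11t-30) + (18t-18)
  -t²+11t-30 = (-(1/18)t+5/9)(18t-18) + (-20)
  18t-18 = (-(9/10)t+9/10)(-20) + (0)
The last nonzero remainder is the constant -20, so the polynomials are coprime and gcd = 1.

1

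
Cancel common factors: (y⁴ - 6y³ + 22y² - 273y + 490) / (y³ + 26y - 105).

Euclidean algorithm in ℚ[y]:
  y⁴ - 6y³ + 22y² - 273y + 490 = (y - 6)(y³ + 26y - 105) + (-4y² - 12y - 140)
  y³ + 26y - 105 = (-(1/4)y + 3/4)(-4y² - 12y - 140) + (0)
Last nonzero remainder: -4y² - 12y - 140. Dividing through by -4 gives the monic gcd y² + 3y + 35.
Cancel y² + 3y + 35 from numerator and denominator to get the reduced form.

(y² - 9y + 14)/(y - 3)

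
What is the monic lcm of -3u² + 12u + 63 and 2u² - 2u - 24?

u³ - 8u² - 5u + 84

Euclidean algorithm in ℚ[u]:
  -3u² + 12u + 63 = (-3/2)(2u² - 2u - 24) + (9u + 27)
  2u² - 2u - 24 = ((2/9)u - 8/9)(9u + 27) + (0)
Last nonzero remainder: 9u + 27. Dividing through by 9 gives the monic gcd u + 3.
Then lcm(f, g) = f·g / gcd(f, g); expanding and making the result monic gives the answer.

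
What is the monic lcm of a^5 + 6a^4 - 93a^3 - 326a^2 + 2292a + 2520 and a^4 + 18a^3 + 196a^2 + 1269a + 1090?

a^7 + 13a^6 + 58a^5 - 323a^4 - 10127a^3 - 16970a^2 + 267468a + 274680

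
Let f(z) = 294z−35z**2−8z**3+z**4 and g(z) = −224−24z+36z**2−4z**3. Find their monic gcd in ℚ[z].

By polynomial division,
  z**4−8z**3−35z**2+294z = (−(1/4)z−1/4)(−4z**3+36z**2−24z−224) + (−32z**2+232z−56)
  −4z**3+36z**2−24z−224 = ((1/8)z−7/32)(−32z**2+232z−56) + ((135/4)z−945/4)
  −32z**2+232z−56 = (−(128/135)z+32/135)((135/4)z−945/4) + (0)
Last nonzero remainder: (135/4)z−945/4. Dividing through by 135/4 gives the monic gcd z−7.

−7+z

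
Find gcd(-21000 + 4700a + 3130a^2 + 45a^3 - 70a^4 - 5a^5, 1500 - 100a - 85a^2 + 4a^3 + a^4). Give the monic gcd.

-300 - 40a + 9a^2 + a^3

Euclidean algorithm in ℚ[a]:
  -5a^5 - 70a^4 + 45a^3 + 3130a^2 + 4700a - 21000 = (-5a - 50)(a^4 + 4a^3 - 85a^2 - 100a + 1500) + (-180a^3 - 1620a^2 + 7200a + 54000)
  a^4 + 4a^3 - 85a^2 - 100a + 1500 = (-(1/180)a + 1/36)(-180a^3 - 1620a^2 + 7200a + 54000) + (0)
Last nonzero remainder: -180a^3 - 1620a^2 + 7200a + 54000. Dividing through by -180 gives the monic gcd a^3 + 9a^2 - 40a - 300.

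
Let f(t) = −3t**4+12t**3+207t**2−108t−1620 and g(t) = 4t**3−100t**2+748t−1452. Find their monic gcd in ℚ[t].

t−3

Apply the Euclidean algorithm:
  −3t**4+12t**3+207t**2−108t−1620 = (−(3/4)t−63/4)(4t**3−100t**2+748t−1452) + (−807t**2+10584t−24489)
  4t**3−100t**2+748t−1452 = (−(4/807)t+12788/217083)(−807t**2+10584t−24489) + ((226576/72361)t−679728/72361)
  −807t**2+10584t−24489 = (−(58395327/226576)t+590682843/226576)((226576/72361)t−679728/72361) + (0)
Last nonzero remainder: (226576/72361)t−679728/72361. Dividing through by 226576/72361 gives the monic gcd t−3.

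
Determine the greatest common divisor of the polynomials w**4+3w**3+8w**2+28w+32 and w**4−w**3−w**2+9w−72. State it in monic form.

By polynomial division,
  w**4+3w**3+8w**2+28w+32 = (w**4−w**3−w**2+9w−72) + (4w**3+9w**2+19w+104)
  w**4−w**3−w**2+9w−72 = ((1/4)w−13/16)(4w**3+9w**2+19w+104) + ((25/16)w**2−(25/16)w+25/2)
  4w**3+9w**2+19w+104 = ((64/25)w+208/25)((25/16)w**2−(25/16)w+25/2) + (0)
Last nonzero remainder: (25/16)w**2−(25/16)w+25/2. Dividing through by 25/16 gives the monic gcd w**2−w+8.

w**2−w+8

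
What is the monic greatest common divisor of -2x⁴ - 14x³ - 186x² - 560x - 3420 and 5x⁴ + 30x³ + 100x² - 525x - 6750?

Repeated division with remainder:
  -2x⁴ - 14x³ - 186x² - 560x - 3420 = (-2/5)(5x⁴ + 30x³ + 100x² - 525x - 6750) + (-2x³ - 146x² - 770x - 6120)
  5x⁴ + 30x³ + 100x² - 525x - 6750 = (-(5/2)x + 335/2)(-2x³ - 146x² - 770x - 6120) + (22630x² + 113150x + 1018350)
  -2x³ - 146x² - 770x - 6120 = (-(1/11315)x - 68/11315)(22630x² + 113150x + 1018350) + (0)
Last nonzero remainder: 22630x² + 113150x + 1018350. Dividing through by 22630 gives the monic gcd x² + 5x + 45.

x² + 5x + 45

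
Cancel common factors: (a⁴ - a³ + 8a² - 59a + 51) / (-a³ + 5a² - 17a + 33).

(-a³ - 2a² - 14a + 17)/(a² - 2a + 11)

Euclidean algorithm in ℚ[a]:
  a⁴ - a³ + 8a² - 59a + 51 = (-a - 4)(-a³ + 5a² - 17a + 33) + (11a² - 94a + 183)
  -a³ + 5a² - 17a + 33 = (-(1/11)a - 39/121)(11a² - 94a + 183) + (-(3710/121)a + 11130/121)
  11a² - 94a + 183 = (-(1331/3710)a + 7381/3710)(-(3710/121)a + 11130/121) + (0)
Last nonzero remainder: -(3710/121)a + 11130/121. Dividing through by -3710/121 gives the monic gcd a - 3.
Cancel a - 3 from numerator and denominator to get the reduced form.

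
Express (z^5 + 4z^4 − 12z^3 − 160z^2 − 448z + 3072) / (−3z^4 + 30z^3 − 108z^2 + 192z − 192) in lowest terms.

Euclidean algorithm in ℚ[z]:
  z^5 + 4z^4 − 12z^3 − 160z^2 − 448z + 3072 = (−(1/3)z − 14/3)(−3z^4 + 30z^3 − 108z^2 + 192z − 192) + (92z^3 − 600z^2 + 384z + 2176)
  −3z^4 + 30z^3 − 108z^2 + 192z − 192 = (−(3/92)z + 60/529)(92z^3 − 600z^2 + 384z + 2176) + (−(14508/529)z^2 + (116064/529)z − 232128/529)
  92z^3 − 600z^2 + 384z + 2176 = (−(12167/3627)z − 17986/3627)(−(14508/529)z^2 + (116064/529)z − 232128/529) + (0)
Last nonzero remainder: −(14508/529)z^2 + (116064/529)z − 232128/529. Dividing through by −14508/529 gives the monic gcd z^2 − 8z + 16.
Cancel z^2 − 8z + 16 from numerator and denominator to get the reduced form.

(−z^3 − 12z^2 − 68z − 192)/(3z^2 − 6z + 12)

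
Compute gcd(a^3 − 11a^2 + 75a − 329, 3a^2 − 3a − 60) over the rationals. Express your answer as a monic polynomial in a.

By polynomial division,
  a^3 − 11a^2 + 75a − 329 = ((1/3)a − 10/3)(3a^2 − 3a − 60) + (85a − 529)
  3a^2 − 3a − 60 = ((3/85)a + 1332/7225)(85a − 529) + (271128/7225)
  85a − 529 = ((614125/271128)a − 3822025/271128)(271128/7225) + (0)
The last nonzero remainder is the constant 271128/7225, so the polynomials are coprime and gcd = 1.

1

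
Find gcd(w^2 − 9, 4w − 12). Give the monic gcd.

w − 3

By polynomial division,
  w^2 − 9 = ((1/4)w + 3/4)(4w − 12) + (0)
Last nonzero remainder: 4w − 12. Dividing through by 4 gives the monic gcd w − 3.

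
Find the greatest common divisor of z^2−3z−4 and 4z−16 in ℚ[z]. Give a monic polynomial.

z−4

By polynomial division,
  z^2−3z−4 = ((1/4)z+1/4)(4z−16) + (0)
Last nonzero remainder: 4z−16. Dividing through by 4 gives the monic gcd z−4.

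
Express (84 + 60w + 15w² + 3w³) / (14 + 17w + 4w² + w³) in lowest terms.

(6 + 3w)/(1 + w)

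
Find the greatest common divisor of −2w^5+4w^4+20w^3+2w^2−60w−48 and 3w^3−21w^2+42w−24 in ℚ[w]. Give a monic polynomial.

By polynomial division,
  −2w^5+4w^4+20w^3+2w^2−60w−48 = (−(2/3)w^2−(10/3)w−22/3)(3w^3−21w^2+42w−24) + (−28w^2+168w−224)
  3w^3−21w^2+42w−24 = (−(3/28)w+3/28)(−28w^2+168w−224) + (0)
Last nonzero remainder: −28w^2+168w−224. Dividing through by −28 gives the monic gcd w^2−6w+8.

w^2−6w+8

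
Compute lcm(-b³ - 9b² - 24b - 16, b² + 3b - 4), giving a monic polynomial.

b⁴ + 8b³ + 15b² - 8b - 16

Euclidean algorithm in ℚ[b]:
  -b³ - 9b² - 24b - 16 = (-b - 6)(b² + 3b - 4) + (-10b - 40)
  b² + 3b - 4 = (-(1/10)b + 1/10)(-10b - 40) + (0)
Last nonzero remainder: -10b - 40. Dividing through by -10 gives the monic gcd b + 4.
Then lcm(f, g) = f·g / gcd(f, g); expanding and making the result monic gives the answer.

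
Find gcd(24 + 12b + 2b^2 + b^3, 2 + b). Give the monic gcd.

Apply the Euclidean algorithm:
  b^3 + 2b^2 + 12b + 24 = (b^2 + 12)(b + 2) + (0)
The last nonzero remainder b + 2 is already monic.

2 + b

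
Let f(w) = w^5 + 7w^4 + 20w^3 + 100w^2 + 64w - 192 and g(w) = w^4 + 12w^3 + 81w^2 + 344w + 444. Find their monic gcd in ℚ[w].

Repeated division with remainder:
  w^5 + 7w^4 + 20w^3 + 100w^2 + 64w - 192 = (w - 5)(w^4 + 12w^3 + 81w^2 + 344w + 444) + (-w^3 + 161w^2 + 1340w + 2028)
  w^4 + 12w^3 + 81w^2 + 344w + 444 = (-w - 173)(-w^3 + 161w^2 + 1340w + 2028) + (29274w^2 + 234192w + 351288)
  -w^3 + 161w^2 + 1340w + 2028 = (-(1/29274)w + 169/29274)(29274w^2 + 234192w + 351288) + (0)
Last nonzero remainder: 29274w^2 + 234192w + 351288. Dividing through by 29274 gives the monic gcd w^2 + 8w + 12.

w^2 + 8w + 12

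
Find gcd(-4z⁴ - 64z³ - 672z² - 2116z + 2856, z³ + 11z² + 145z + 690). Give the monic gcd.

z + 6

Euclidean algorithm in ℚ[z]:
  -4z⁴ - 64z³ - 672z² - 2116z + 2856 = (-4z - 20)(z³ + 11z² + 145z + 690) + (128z² + 3544z + 16656)
  z³ + 11z² + 145z + 690 = ((1/128)z - 267/2048)(128z² + 3544z + 16656) + ((122089/256)z + 366267/128)
  128z² + 3544z + 16656 = ((32768/122089)z + 710656/122089)((122089/256)z + 366267/128) + (0)
Last nonzero remainder: (122089/256)z + 366267/128. Dividing through by 122089/256 gives the monic gcd z + 6.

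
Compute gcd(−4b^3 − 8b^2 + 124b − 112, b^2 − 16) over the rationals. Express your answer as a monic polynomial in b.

Euclidean algorithm in ℚ[b]:
  −4b^3 − 8b^2 + 124b − 112 = (−4b − 8)(b^2 − 16) + (60b − 240)
  b^2 − 16 = ((1/60)b + 1/15)(60b − 240) + (0)
Last nonzero remainder: 60b − 240. Dividing through by 60 gives the monic gcd b − 4.

b − 4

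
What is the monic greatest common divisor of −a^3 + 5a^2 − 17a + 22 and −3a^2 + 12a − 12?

a − 2

Apply the Euclidean algorithm:
  −a^3 + 5a^2 − 17a + 22 = ((1/3)a − 1/3)(−3a^2 + 12a − 12) + (−9a + 18)
  −3a^2 + 12a − 12 = ((1/3)a − 2/3)(−9a + 18) + (0)
Last nonzero remainder: −9a + 18. Dividing through by −9 gives the monic gcd a − 2.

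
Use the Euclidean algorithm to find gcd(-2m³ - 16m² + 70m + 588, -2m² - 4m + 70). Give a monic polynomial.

m + 7

Euclidean algorithm in ℚ[m]:
  -2m³ - 16m² + 70m + 588 = (m + 6)(-2m² - 4m + 70) + (24m + 168)
  -2m² - 4m + 70 = (-(1/12)m + 5/12)(24m + 168) + (0)
Last nonzero remainder: 24m + 168. Dividing through by 24 gives the monic gcd m + 7.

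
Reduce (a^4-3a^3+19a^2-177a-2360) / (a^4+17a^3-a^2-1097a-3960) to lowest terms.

(a^2+59)/(a^2+20a+99)

Repeated division with remainder:
  a^4-3a^3+19a^2-177a-2360 = (a^4+17a^3-a^2-1097a-3960) + (-20a^3+20a^2+920a+1600)
  a^4+17a^3-a^2-1097a-3960 = (-(1/20)a-9/10)(-20a^3+20a^2+920a+1600) + (63a^2-189a-2520)
  -20a^3+20a^2+920a+1600 = (-(20/63)a-40/63)(63a^2-189a-2520) + (0)
Last nonzero remainder: 63a^2-189a-2520. Dividing through by 63 gives the monic gcd a^2-3a-40.
Cancel a^2-3a-40 from numerator and denominator to get the reduced form.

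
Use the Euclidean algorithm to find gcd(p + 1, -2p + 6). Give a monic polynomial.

Euclidean algorithm in ℚ[p]:
  p + 1 = (-1/2)(-2p + 6) + (4)
  -2p + 6 = (-(1/2)p + 3/2)(4) + (0)
The last nonzero remainder is the constant 4, so the polynomials are coprime and gcd = 1.

1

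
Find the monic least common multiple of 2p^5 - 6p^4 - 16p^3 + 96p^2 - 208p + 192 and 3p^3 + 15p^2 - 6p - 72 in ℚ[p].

Apply the Euclidean algorithm:
  2p^5 - 6p^4 - 16p^3 + 96p^2 - 208p + 192 = ((2/3)p^2 - (16/3)p + 68/3)(3p^3 + 15p^2 - 6p - 72) + (-228p^2 - 456p + 1824)
  3p^3 + 15p^2 - 6p - 72 = (-(1/76)p - 3/76)(-228p^2 - 456p + 1824) + (0)
Last nonzero remainder: -228p^2 - 456p + 1824. Dividing through by -228 gives the monic gcd p^2 + 2p - 8.
Then lcm(f, g) = f·g / gcd(f, g); expanding and making the result monic gives the answer.

p^6 - 17p^4 + 24p^3 + 40p^2 - 216p + 288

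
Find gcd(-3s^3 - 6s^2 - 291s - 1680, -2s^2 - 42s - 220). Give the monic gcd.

Apply the Euclidean algorithm:
  -3s^3 - 6s^2 - 291s - 1680 = ((3/2)s - 57/2)(-2s^2 - 42s - 220) + (-1158s - 7950)
  -2s^2 - 42s - 220 = ((1/579)s + 2728/111747)(-1158s - 7950) + (-965580/37249)
  -1158s - 7950 = ((7189057/160930)s + 9870985/32186)(-965580/37249) + (0)
The last nonzero remainder is the constant -965580/37249, so the polynomials are coprime and gcd = 1.

1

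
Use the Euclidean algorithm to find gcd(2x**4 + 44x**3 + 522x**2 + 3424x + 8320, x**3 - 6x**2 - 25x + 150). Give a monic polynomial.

Euclidean algorithm in ℚ[x]:
  2x**4 + 44x**3 + 522x**2 + 3424x + 8320 = (2x + 56)(x**3 - 6x**2 - 25x + 150) + (908x**2 + 4524x - 80)
  x**3 - 6x**2 - 25x + 150 = ((1/908)x - 2493/206116)(908x**2 + 4524x - 80) + ((1535898/51529)x + 7679490/51529)
  908x**2 + 4524x - 80 = ((23394166/767949)x - 412232/767949)((1535898/51529)x + 7679490/51529) + (0)
Last nonzero remainder: (1535898/51529)x + 7679490/51529. Dividing through by 1535898/51529 gives the monic gcd x + 5.

x + 5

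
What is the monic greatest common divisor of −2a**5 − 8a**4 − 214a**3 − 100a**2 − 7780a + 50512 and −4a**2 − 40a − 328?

a**2 + 10a + 82

Euclidean algorithm in ℚ[a]:
  −2a**5 − 8a**4 − 214a**3 − 100a**2 − 7780a + 50512 = ((1/2)a**3 − 3a**2 + (85/2)a − 154)(−4a**2 − 40a − 328) + (0)
Last nonzero remainder: −4a**2 − 40a − 328. Dividing through by −4 gives the monic gcd a**2 + 10a + 82.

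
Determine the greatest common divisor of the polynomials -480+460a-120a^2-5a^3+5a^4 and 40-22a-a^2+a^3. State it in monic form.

-2+a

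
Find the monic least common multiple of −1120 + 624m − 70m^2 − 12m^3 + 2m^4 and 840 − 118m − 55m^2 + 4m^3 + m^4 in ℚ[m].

−3360 + 1312m + 102m^2 − 71m^3 + m^5

Apply the Euclidean algorithm:
  2m^4 − 12m^3 − 70m^2 + 624m − 1120 = (2)(m^4 + 4m^3 − 55m^2 − 118m + 840) + (−20m^3 + 40m^2 + 860m − 2800)
  m^4 + 4m^3 − 55m^2 − 118m + 840 = (−(1/20)m − 3/10)(−20m^3 + 40m^2 + 860m − 2800) + (0)
Last nonzero remainder: −20m^3 + 40m^2 + 860m − 2800. Dividing through by −20 gives the monic gcd m^3 − 2m^2 − 43m + 140.
Then lcm(f, g) = f·g / gcd(f, g); expanding and making the result monic gives the answer.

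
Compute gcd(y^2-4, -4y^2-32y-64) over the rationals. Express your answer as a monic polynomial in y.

1

Euclidean algorithm in ℚ[y]:
  y^2-4 = (-1/4)(-4y^2-32y-64) + (-8y-20)
  -4y^2-32y-64 = ((1/2)y+11/4)(-8y-20) + (-9)
  -8y-20 = ((8/9)y+20/9)(-9) + (0)
The last nonzero remainder is the constant -9, so the polynomials are coprime and gcd = 1.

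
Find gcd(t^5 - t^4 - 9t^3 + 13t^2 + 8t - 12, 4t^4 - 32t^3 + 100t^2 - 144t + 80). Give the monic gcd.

t^2 - 4t + 4

Repeated division with remainder:
  t^5 - t^4 - 9t^3 + 13t^2 + 8t - 12 = ((1/4)t + 7/4)(4t^4 - 32t^3 + 100t^2 - 144t + 80) + (22t^3 - 126t^2 + 240t - 152)
  4t^4 - 32t^3 + 100t^2 - 144t + 80 = ((2/11)t - 50/121)(22t^3 - 126t^2 + 240t - 152) + ((520/121)t^2 - (2080/121)t + 2080/121)
  22t^3 - 126t^2 + 240t - 152 = ((1331/260)t - 2299/260)((520/121)t^2 - (2080/121)t + 2080/121) + (0)
Last nonzero remainder: (520/121)t^2 - (2080/121)t + 2080/121. Dividing through by 520/121 gives the monic gcd t^2 - 4t + 4.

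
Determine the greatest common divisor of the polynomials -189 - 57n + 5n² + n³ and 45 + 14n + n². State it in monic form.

By polynomial division,
  n³ + 5n² - 57n - 189 = (n - 9)(n² + 14n + 45) + (24n + 216)
  n² + 14n + 45 = ((1/24)n + 5/24)(24n + 216) + (0)
Last nonzero remainder: 24n + 216. Dividing through by 24 gives the monic gcd n + 9.

9 + n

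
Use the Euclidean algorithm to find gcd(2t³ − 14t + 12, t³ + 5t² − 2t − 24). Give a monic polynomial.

t² + t − 6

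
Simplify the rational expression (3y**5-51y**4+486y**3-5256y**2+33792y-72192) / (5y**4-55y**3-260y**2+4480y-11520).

(3y**2+9y+282)/(5y+45)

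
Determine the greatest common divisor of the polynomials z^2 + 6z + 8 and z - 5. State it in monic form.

1

Euclidean algorithm in ℚ[z]:
  z^2 + 6z + 8 = (z + 11)(z - 5) + (63)
  z - 5 = ((1/63)z - 5/63)(63) + (0)
The last nonzero remainder is the constant 63, so the polynomials are coprime and gcd = 1.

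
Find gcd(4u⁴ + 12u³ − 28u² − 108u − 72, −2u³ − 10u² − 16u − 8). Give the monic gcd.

u² + 3u + 2

Repeated division with remainder:
  4u⁴ + 12u³ − 28u² − 108u − 72 = (−2u + 4)(−2u³ − 10u² − 16u − 8) + (−20u² − 60u − 40)
  −2u³ − 10u² − 16u − 8 = ((1/10)u + 1/5)(−20u² − 60u − 40) + (0)
Last nonzero remainder: −20u² − 60u − 40. Dividing through by −20 gives the monic gcd u² + 3u + 2.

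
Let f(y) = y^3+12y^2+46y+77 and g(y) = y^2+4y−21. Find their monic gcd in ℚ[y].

y+7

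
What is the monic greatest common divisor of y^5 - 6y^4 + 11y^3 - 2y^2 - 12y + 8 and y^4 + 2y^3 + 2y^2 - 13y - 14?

By polynomial division,
  y^5 - 6y^4 + 11y^3 - 2y^2 - 12y + 8 = (y - 8)(y^4 + 2y^3 + 2y^2 - 13y - 14) + (25y^3 + 27y^2 - 102y - 104)
  y^4 + 2y^3 + 2y^2 - 13y - 14 = ((1/25)y + 23/625)(25y^3 + 27y^2 - 102y - 104) + ((3179/625)y^2 - (3179/625)y - 6358/625)
  25y^3 + 27y^2 - 102y - 104 = ((15625/3179)y + 32500/3179)((3179/625)y^2 - (3179/625)y - 6358/625) + (0)
Last nonzero remainder: (3179/625)y^2 - (3179/625)y - 6358/625. Dividing through by 3179/625 gives the monic gcd y^2 - y - 2.

y^2 - y - 2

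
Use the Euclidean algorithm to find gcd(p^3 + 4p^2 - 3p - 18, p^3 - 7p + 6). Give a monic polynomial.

Euclidean algorithm in ℚ[p]:
  p^3 + 4p^2 - 3p - 18 = (p^3 - 7p + 6) + (4p^2 + 4p - 24)
  p^3 - 7p + 6 = ((1/4)p - 1/4)(4p^2 + 4p - 24) + (0)
Last nonzero remainder: 4p^2 + 4p - 24. Dividing through by 4 gives the monic gcd p^2 + p - 6.

p^2 + p - 6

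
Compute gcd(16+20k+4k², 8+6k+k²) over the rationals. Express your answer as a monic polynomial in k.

4+k

By polynomial division,
  4k²+20k+16 = (4)(k²+6k+8) + (−4k−16)
  k²+6k+8 = (−(1/4)k−1/2)(−4k−16) + (0)
Last nonzero remainder: −4k−16. Dividing through by −4 gives the monic gcd k+4.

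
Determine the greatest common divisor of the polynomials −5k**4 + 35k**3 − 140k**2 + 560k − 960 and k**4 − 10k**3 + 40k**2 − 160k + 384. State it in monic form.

Repeated division with remainder:
  −5k**4 + 35k**3 − 140k**2 + 560k − 960 = (−5)(k**4 − 10k**3 + 40k**2 − 160k + 384) + (−15k**3 + 60k**2 − 240k + 960)
  k**4 − 10k**3 + 40k**2 − 160k + 384 = (−(1/15)k + 2/5)(−15k**3 + 60k**2 − 240k + 960) + (0)
Last nonzero remainder: −15k**3 + 60k**2 − 240k + 960. Dividing through by −15 gives the monic gcd k**3 − 4k**2 + 16k − 64.

k**3 − 4k**2 + 16k − 64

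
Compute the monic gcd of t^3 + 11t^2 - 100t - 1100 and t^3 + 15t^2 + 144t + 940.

Repeated division with remainder:
  t^3 + 11t^2 - 100t - 1100 = (t^3 + 15t^2 + 144t + 940) + (-4t^2 - 244t - 2040)
  t^3 + 15t^2 + 144t + 940 = (-(1/4)t + 23/2)(-4t^2 - 244t - 2040) + (2440t + 24400)
  -4t^2 - 244t - 2040 = (-(1/610)t - 51/610)(2440t + 24400) + (0)
Last nonzero remainder: 2440t + 24400. Dividing through by 2440 gives the monic gcd t + 10.

t + 10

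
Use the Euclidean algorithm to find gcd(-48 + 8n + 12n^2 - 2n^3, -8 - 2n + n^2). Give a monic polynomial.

Apply the Euclidean algorithm:
  -2n^3 + 12n^2 + 8n - 48 = (-2n + 8)(n^2 - 2n - 8) + (8n + 16)
  n^2 - 2n - 8 = ((1/8)n - 1/2)(8n + 16) + (0)
Last nonzero remainder: 8n + 16. Dividing through by 8 gives the monic gcd n + 2.

2 + n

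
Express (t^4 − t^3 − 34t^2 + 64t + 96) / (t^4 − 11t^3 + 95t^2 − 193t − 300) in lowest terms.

(t^2 + 2t − 24)/(t^2 − 8t + 75)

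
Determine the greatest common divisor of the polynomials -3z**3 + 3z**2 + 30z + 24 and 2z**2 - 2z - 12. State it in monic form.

z + 2

Repeated division with remainder:
  -3z**3 + 3z**2 + 30z + 24 = (-(3/2)z)(2z**2 - 2z - 12) + (12z + 24)
  2z**2 - 2z - 12 = ((1/6)z - 1/2)(12z + 24) + (0)
Last nonzero remainder: 12z + 24. Dividing through by 12 gives the monic gcd z + 2.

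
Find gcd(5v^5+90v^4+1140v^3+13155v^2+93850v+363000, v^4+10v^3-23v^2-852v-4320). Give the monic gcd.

Apply the Euclidean algorithm:
  5v^5+90v^4+1140v^3+13155v^2+93850v+363000 = (5v+40)(v^4+10v^3-23v^2-852v-4320) + (855v^3+18335v^2+149530v+535800)
  v^4+10v^3-23v^2-852v-4320 = ((1/855)v-103/7695)(855v^3+18335v^2+149530v+535800) + ((3850/81)v^2+(42350/81)v+77000/27)
  855v^3+18335v^2+149530v+535800 = ((13851/770)v+72333/385)((3850/81)v^2+(42350/81)v+77000/27) + (0)
Last nonzero remainder: (3850/81)v^2+(42350/81)v+77000/27. Dividing through by 3850/81 gives the monic gcd v^2+11v+60.

v^2+11v+60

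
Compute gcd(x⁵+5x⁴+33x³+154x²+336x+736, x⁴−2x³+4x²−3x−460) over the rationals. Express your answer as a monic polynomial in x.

Euclidean algorithm in ℚ[x]:
  x⁵+5x⁴+33x³+154x²+336x+736 = (x+7)(x⁴−2x³+4x²−3x−460) + (43x³+129x²+817x+3956)
  x⁴−2x³+4x²−3x−460 = ((1/43)x−5/43)(43x³+129x²+817x+3956) + (0)
Last nonzero remainder: 43x³+129x²+817x+3956. Dividing through by 43 gives the monic gcd x³+3x²+19x+92.

x³+3x²+19x+92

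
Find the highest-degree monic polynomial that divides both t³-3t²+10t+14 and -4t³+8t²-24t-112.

Repeated division with remainder:
  t³-3t²+10t+14 = (-1/4)(-4t³+8t²-24t-112) + (-t²+4t-14)
  -4t³+8t²-24t-112 = (4t+8)(-t²+4t-14) + (0)
Last nonzero remainder: -t²+4t-14. Dividing through by -1 gives the monic gcd t²-4t+14.

t²-4t+14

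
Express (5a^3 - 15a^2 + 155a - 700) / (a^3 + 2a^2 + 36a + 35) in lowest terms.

Euclidean algorithm in ℚ[a]:
  5a^3 - 15a^2 + 155a - 700 = (5)(a^3 + 2a^2 + 36a + 35) + (-25a^2 - 25a - 875)
  a^3 + 2a^2 + 36a + 35 = (-(1/25)a - 1/25)(-25a^2 - 25a - 875) + (0)
Last nonzero remainder: -25a^2 - 25a - 875. Dividing through by -25 gives the monic gcd a^2 + a + 35.
Cancel a^2 + a + 35 from numerator and denominator to get the reduced form.

(5a - 20)/(a + 1)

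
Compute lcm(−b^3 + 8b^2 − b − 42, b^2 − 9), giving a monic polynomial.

Repeated division with remainder:
  −b^3 + 8b^2 − b − 42 = (−b + 8)(b^2 − 9) + (−10b + 30)
  b^2 − 9 = (−(1/10)b − 3/10)(−10b + 30) + (0)
Last nonzero remainder: −10b + 30. Dividing through by −10 gives the monic gcd b − 3.
Then lcm(f, g) = f·g / gcd(f, g); expanding and making the result monic gives the answer.

b^4 − 5b^3 − 23b^2 + 45b + 126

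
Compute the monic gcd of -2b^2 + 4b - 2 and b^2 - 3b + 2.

b - 1

Apply the Euclidean algorithm:
  -2b^2 + 4b - 2 = (-2)(b^2 - 3b + 2) + (-2b + 2)
  b^2 - 3b + 2 = (-(1/2)b + 1)(-2b + 2) + (0)
Last nonzero remainder: -2b + 2. Dividing through by -2 gives the monic gcd b - 1.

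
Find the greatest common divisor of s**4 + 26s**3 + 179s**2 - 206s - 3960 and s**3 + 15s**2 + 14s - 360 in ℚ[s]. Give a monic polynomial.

By polynomial division,
  s**4 + 26s**3 + 179s**2 - 206s - 3960 = (s + 11)(s**3 + 15s**2 + 14s - 360) + (0)
The last nonzero remainder s**3 + 15s**2 + 14s - 360 is already monic.

s**3 + 15s**2 + 14s - 360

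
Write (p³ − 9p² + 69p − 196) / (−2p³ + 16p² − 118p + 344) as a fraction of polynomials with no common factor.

(−p² + 5p − 49)/(2p² − 8p + 86)

By polynomial division,
  p³ − 9p² + 69p − 196 = (−1/2)(−2p³ + 16p² − 118p + 344) + (−p² + 10p − 24)
  −2p³ + 16p² − 118p + 344 = (2p + 4)(−p² + 10p − 24) + (−110p + 440)
  −p² + 10p − 24 = ((1/110)p − 3/55)(−110p + 440) + (0)
Last nonzero remainder: −110p + 440. Dividing through by −110 gives the monic gcd p − 4.
Cancel p − 4 from numerator and denominator to get the reduced form.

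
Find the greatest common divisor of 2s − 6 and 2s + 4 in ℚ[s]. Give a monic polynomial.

1

Repeated division with remainder:
  2s − 6 = (2s + 4) + (−10)
  2s + 4 = (−(1/5)s − 2/5)(−10) + (0)
The last nonzero remainder is the constant −10, so the polynomials are coprime and gcd = 1.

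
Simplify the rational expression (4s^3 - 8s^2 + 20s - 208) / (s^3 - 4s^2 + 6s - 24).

By polynomial division,
  4s^3 - 8s^2 + 20s - 208 = (4)(s^3 - 4s^2 + 6s - 24) + (8s^2 - 4s - 112)
  s^3 - 4s^2 + 6s - 24 = ((1/8)s - 7/16)(8s^2 - 4s - 112) + ((73/4)s - 73)
  8s^2 - 4s - 112 = ((32/73)s + 112/73)((73/4)s - 73) + (0)
Last nonzero remainder: (73/4)s - 73. Dividing through by 73/4 gives the monic gcd s - 4.
Cancel s - 4 from numerator and denominator to get the reduced form.

(4s^2 + 8s + 52)/(s^2 + 6)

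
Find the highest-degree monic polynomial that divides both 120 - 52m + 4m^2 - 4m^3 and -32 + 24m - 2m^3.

-2 + m

Apply the Euclidean algorithm:
  -4m^3 + 4m^2 - 52m + 120 = (2)(-2m^3 + 24m - 32) + (4m^2 - 100m + 184)
  -2m^3 + 24m - 32 = (-(1/2)m - 25/2)(4m^2 - 100m + 184) + (-1134m + 2268)
  4m^2 - 100m + 184 = (-(2/567)m + 46/567)(-1134m + 2268) + (0)
Last nonzero remainder: -1134m + 2268. Dividing through by -1134 gives the monic gcd m - 2.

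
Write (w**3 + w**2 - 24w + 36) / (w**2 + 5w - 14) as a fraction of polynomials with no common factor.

(w**2 + 3w - 18)/(w + 7)

By polynomial division,
  w**3 + w**2 - 24w + 36 = (w - 4)(w**2 + 5w - 14) + (10w - 20)
  w**2 + 5w - 14 = ((1/10)w + 7/10)(10w - 20) + (0)
Last nonzero remainder: 10w - 20. Dividing through by 10 gives the monic gcd w - 2.
Cancel w - 2 from numerator and denominator to get the reduced form.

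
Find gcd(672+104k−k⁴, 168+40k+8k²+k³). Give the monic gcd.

28+2k+k²

By polynomial division,
  −k⁴+104k+672 = (−k+8)(k³+8k²+40k+168) + (−24k²−48k−672)
  k³+8k²+40k+168 = (−(1/24)k−1/4)(−24k²−48k−672) + (0)
Last nonzero remainder: −24k²−48k−672. Dividing through by −24 gives the monic gcd k²+2k+28.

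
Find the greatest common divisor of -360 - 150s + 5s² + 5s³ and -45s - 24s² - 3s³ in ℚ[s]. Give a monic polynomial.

3 + s

By polynomial division,
  5s³ + 5s² - 150s - 360 = (-5/3)(-3s³ - 24s² - 45s) + (-35s² - 225s - 360)
  -3s³ - 24s² - 45s = ((3/35)s + 33/245)(-35s² - 225s - 360) + ((792/49)s + 2376/49)
  -35s² - 225s - 360 = (-(1715/792)s - 245/33)((792/49)s + 2376/49) + (0)
Last nonzero remainder: (792/49)s + 2376/49. Dividing through by 792/49 gives the monic gcd s + 3.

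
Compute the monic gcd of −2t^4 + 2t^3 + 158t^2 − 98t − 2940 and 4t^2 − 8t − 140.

t^2 − 2t − 35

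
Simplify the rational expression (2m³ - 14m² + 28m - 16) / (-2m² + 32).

Repeated division with remainder:
  2m³ - 14m² + 28m - 16 = (-m + 7)(-2m² + 32) + (60m - 240)
  -2m² + 32 = (-(1/30)m - 2/15)(60m - 240) + (0)
Last nonzero remainder: 60m - 240. Dividing through by 60 gives the monic gcd m - 4.
Cancel m - 4 from numerator and denominator to get the reduced form.

(-m² + 3m - 2)/(m + 4)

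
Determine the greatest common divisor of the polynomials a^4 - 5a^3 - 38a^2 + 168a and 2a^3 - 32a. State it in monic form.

Repeated division with remainder:
  a^4 - 5a^3 - 38a^2 + 168a = ((1/2)a - 5/2)(2a^3 - 32a) + (-22a^2 + 88a)
  2a^3 - 32a = (-(1/11)a - 4/11)(-22a^2 + 88a) + (0)
Last nonzero remainder: -22a^2 + 88a. Dividing through by -22 gives the monic gcd a^2 - 4a.

a^2 - 4a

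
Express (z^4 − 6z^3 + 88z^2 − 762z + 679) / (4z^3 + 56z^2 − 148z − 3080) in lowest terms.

(z^3 + z^2 + 95z − 97)/(4z^2 + 84z + 440)

Euclidean algorithm in ℚ[z]:
  z^4 − 6z^3 + 88z^2 − 762z + 679 = ((1/4)z − 5)(4z^3 + 56z^2 − 148z − 3080) + (405z^2 − 732z − 14721)
  4z^3 + 56z^2 − 148z − 3080 = ((4/405)z + 8536/54675)(405z^2 − 732z − 14721) + ((2035264/18225)z − 14246848/18225)
  405z^2 − 732z − 14721 = ((7381125/2035264)z + 38327175/2035264)((2035264/18225)z − 14246848/18225) + (0)
Last nonzero remainder: (2035264/18225)z − 14246848/18225. Dividing through by 2035264/18225 gives the monic gcd z − 7.
Cancel z − 7 from numerator and denominator to get the reduced form.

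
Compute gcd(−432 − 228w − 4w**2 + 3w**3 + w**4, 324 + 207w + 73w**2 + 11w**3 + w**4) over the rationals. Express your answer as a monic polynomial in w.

36 + 7w + w**2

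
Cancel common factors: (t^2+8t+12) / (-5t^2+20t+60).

(-t-6)/(5t-30)

Euclidean algorithm in ℚ[t]:
  t^2+8t+12 = (-1/5)(-5t^2+20t+60) + (12t+24)
  -5t^2+20t+60 = (-(5/12)t+5/2)(12t+24) + (0)
Last nonzero remainder: 12t+24. Dividing through by 12 gives the monic gcd t+2.
Cancel t+2 from numerator and denominator to get the reduced form.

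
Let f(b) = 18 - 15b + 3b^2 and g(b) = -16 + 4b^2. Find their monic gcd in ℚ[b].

-2 + b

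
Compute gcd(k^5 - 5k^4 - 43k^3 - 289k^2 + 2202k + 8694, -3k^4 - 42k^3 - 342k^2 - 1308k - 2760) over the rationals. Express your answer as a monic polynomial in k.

k^2 + 8k + 46

Euclidean algorithm in ℚ[k]:
  k^5 - 5k^4 - 43k^3 - 289k^2 + 2202k + 8694 = (-(1/3)k + 19/3)(-3k^4 - 42k^3 - 342k^2 - 1308k - 2760) + (109k^3 + 1441k^2 + 9566k + 26174)
  -3k^4 - 42k^3 - 342k^2 - 1308k - 2760 = (-(3/109)k - 255/11881)(109k^3 + 1441k^2 + 9566k + 26174) + (-(567765/11881)k^2 - (4542120/11881)k - 26117190/11881)
  109k^3 + 1441k^2 + 9566k + 26174 = (-(1295029/567765)k - 6760289/567765)(-(567765/11881)k^2 - (4542120/11881)k - 26117190/11881) + (0)
Last nonzero remainder: -(567765/11881)k^2 - (4542120/11881)k - 26117190/11881. Dividing through by -567765/11881 gives the monic gcd k^2 + 8k + 46.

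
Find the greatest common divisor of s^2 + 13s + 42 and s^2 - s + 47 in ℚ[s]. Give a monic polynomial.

1

Repeated division with remainder:
  s^2 + 13s + 42 = (s^2 - s + 47) + (14s - 5)
  s^2 - s + 47 = ((1/14)s - 9/196)(14s - 5) + (9167/196)
  14s - 5 = ((2744/9167)s - 980/9167)(9167/196) + (0)
The last nonzero remainder is the constant 9167/196, so the polynomials are coprime and gcd = 1.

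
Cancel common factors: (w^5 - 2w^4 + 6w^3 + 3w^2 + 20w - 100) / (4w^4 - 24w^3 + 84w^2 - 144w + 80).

(w^2 + 3w + 5)/(4w - 4)

Euclidean algorithm in ℚ[w]:
  w^5 - 2w^4 + 6w^3 + 3w^2 + 20w - 100 = ((1/4)w + 1)(4w^4 - 24w^3 + 84w^2 - 144w + 80) + (9w^3 - 45w^2 + 144w - 180)
  4w^4 - 24w^3 + 84w^2 - 144w + 80 = ((4/9)w - 4/9)(9w^3 - 45w^2 + 144w - 180) + (0)
Last nonzero remainder: 9w^3 - 45w^2 + 144w - 180. Dividing through by 9 gives the monic gcd w^3 - 5w^2 + 16w - 20.
Cancel w^3 - 5w^2 + 16w - 20 from numerator and denominator to get the reduced form.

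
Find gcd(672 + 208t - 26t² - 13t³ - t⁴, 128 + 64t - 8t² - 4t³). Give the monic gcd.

-16 + t²

By polynomial division,
  -t⁴ - 13t³ - 26t² + 208t + 672 = ((1/4)t + 11/4)(-4t³ - 8t² + 64t + 128) + (-20t² + 320)
  -4t³ - 8t² + 64t + 128 = ((1/5)t + 2/5)(-20t² + 320) + (0)
Last nonzero remainder: -20t² + 320. Dividing through by -20 gives the monic gcd t² - 16.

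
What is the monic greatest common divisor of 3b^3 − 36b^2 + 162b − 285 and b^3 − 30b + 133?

b^2 − 7b + 19

Repeated division with remainder:
  3b^3 − 36b^2 + 162b − 285 = (3)(b^3 − 30b + 133) + (−36b^2 + 252b − 684)
  b^3 − 30b + 133 = (−(1/36)b − 7/36)(−36b^2 + 252b − 684) + (0)
Last nonzero remainder: −36b^2 + 252b − 684. Dividing through by −36 gives the monic gcd b^2 − 7b + 19.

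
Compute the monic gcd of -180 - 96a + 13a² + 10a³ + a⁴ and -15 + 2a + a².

By polynomial division,
  a⁴ + 10a³ + 13a² - 96a - 180 = (a² + 8a + 12)(a² + 2a - 15) + (0)
The last nonzero remainder a² + 2a - 15 is already monic.

-15 + 2a + a²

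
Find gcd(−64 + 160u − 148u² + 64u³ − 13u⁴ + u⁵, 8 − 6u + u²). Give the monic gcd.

8 − 6u + u²

By polynomial division,
  u⁵ − 13u⁴ + 64u³ − 148u² + 160u − 64 = (u³ − 7u² + 14u − 8)(u² − 6u + 8) + (0)
The last nonzero remainder u² − 6u + 8 is already monic.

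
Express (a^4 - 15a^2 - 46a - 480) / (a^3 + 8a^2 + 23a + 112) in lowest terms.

Euclidean algorithm in ℚ[a]:
  a^4 - 15a^2 - 46a - 480 = (a - 8)(a^3 + 8a^2 + 23a + 112) + (26a^2 + 26a + 416)
  a^3 + 8a^2 + 23a + 112 = ((1/26)a + 7/26)(26a^2 + 26a + 416) + (0)
Last nonzero remainder: 26a^2 + 26a + 416. Dividing through by 26 gives the monic gcd a^2 + a + 16.
Cancel a^2 + a + 16 from numerator and denominator to get the reduced form.

(a^2 - a - 30)/(a + 7)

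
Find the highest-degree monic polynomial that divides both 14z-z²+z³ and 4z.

z

By polynomial division,
  z³-z²+14z = ((1/4)z²-(1/4)z+7/2)(4z) + (0)
Last nonzero remainder: 4z. Dividing through by 4 gives the monic gcd z.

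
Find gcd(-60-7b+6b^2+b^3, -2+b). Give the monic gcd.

1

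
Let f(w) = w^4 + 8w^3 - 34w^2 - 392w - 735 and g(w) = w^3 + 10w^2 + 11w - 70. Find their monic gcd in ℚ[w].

w^2 + 12w + 35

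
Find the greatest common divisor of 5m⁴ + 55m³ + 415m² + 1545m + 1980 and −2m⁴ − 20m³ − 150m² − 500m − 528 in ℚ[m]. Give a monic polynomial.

Apply the Euclidean algorithm:
  5m⁴ + 55m³ + 415m² + 1545m + 1980 = (−5/2)(−2m⁴ − 20m³ − 150m² − 500m − 528) + (5m³ + 40m² + 295m + 660)
  −2m⁴ − 20m³ − 150m² − 500m − 528 = (−(2/5)m − 4/5)(5m³ + 40m² + 295m + 660) + (0)
Last nonzero remainder: 5m³ + 40m² + 295m + 660. Dividing through by 5 gives the monic gcd m³ + 8m² + 59m + 132.

m³ + 8m² + 59m + 132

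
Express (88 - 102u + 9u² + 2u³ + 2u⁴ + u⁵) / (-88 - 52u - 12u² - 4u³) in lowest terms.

By polynomial division,
  u⁵ + 2u⁴ + 2u³ + 9u² - 102u + 88 = (-(1/4)u² + (1/4)u + 2)(-4u³ - 12u² - 52u - 88) + (24u² + 24u + 264)
  -4u³ - 12u² - 52u - 88 = (-(1/6)u - 1/3)(24u² + 24u + 264) + (0)
Last nonzero remainder: 24u² + 24u + 264. Dividing through by 24 gives the monic gcd u² + u + 11.
Cancel u² + u + 11 from numerator and denominator to get the reduced form.

(-8 + 10u - u² - u³)/(8 + 4u)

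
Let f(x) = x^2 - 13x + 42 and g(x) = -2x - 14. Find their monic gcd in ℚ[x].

By polynomial division,
  x^2 - 13x + 42 = (-(1/2)x + 10)(-2x - 14) + (182)
  -2x - 14 = (-(1/91)x - 1/13)(182) + (0)
The last nonzero remainder is the constant 182, so the polynomials are coprime and gcd = 1.

1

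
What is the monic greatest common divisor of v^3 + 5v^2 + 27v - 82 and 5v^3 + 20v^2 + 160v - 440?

Apply the Euclidean algorithm:
  v^3 + 5v^2 + 27v - 82 = (1/5)(5v^3 + 20v^2 + 160v - 440) + (v^2 - 5v + 6)
  5v^3 + 20v^2 + 160v - 440 = (5v + 45)(v^2 - 5v + 6) + (355v - 710)
  v^2 - 5v + 6 = ((1/355)v - 3/355)(355v - 710) + (0)
Last nonzero remainder: 355v - 710. Dividing through by 355 gives the monic gcd v - 2.

v - 2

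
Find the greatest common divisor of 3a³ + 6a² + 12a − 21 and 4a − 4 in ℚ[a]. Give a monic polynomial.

a − 1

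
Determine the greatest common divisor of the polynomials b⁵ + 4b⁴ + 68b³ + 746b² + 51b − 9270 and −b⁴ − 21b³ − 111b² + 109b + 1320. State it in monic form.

Repeated division with remainder:
  b⁵ + 4b⁴ + 68b³ + 746b² + 51b − 9270 = (−b + 17)(−b⁴ − 21b³ − 111b² + 109b + 1320) + (314b³ + 2742b² − 482b − 31710)
  −b⁴ − 21b³ − 111b² + 109b + 1320 = (−(1/314)b − 963/24649)(314b³ + 2742b² − 482b − 31710) + (−(133330/24649)b² − (266660/24649)b + 1999950/24649)
  314b³ + 2742b² − 482b − 31710 = (−(3869893/66665)b − 26053993/66665)(−(133330/24649)b² − (266660/24649)b + 1999950/24649) + (0)
Last nonzero remainder: −(133330/24649)b² − (266660/24649)b + 1999950/24649. Dividing through by −133330/24649 gives the monic gcd b² + 2b − 15.

b² + 2b − 15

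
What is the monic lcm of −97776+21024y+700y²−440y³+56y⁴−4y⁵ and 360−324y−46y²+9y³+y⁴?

Apply the Euclidean algorithm:
  −4y⁵+56y⁴−440y³+700y²+21024y−97776 = (−4y+92)(y⁴+9y³−46y²−324y+360) + (−1452y³+3636y²+52272y−130896)
  y⁴+9y³−46y²−324y+360 = (−(1/1452)y−116/14641)(−1452y³+3636y²+52272y−130896) + ((275366/14641)y²−9913176/14641)
  −1452y³+3636y²+52272y−130896 = (−(10629366/137683)y+26617338/137683)((275366/14641)y²−9913176/14641) + (0)
Last nonzero remainder: (275366/14641)y²−9913176/14641. Dividing through by 275366/14641 gives the monic gcd y²−36.
Then lcm(f, g) = f·g / gcd(f, g); expanding and making the result monic gives the answer.

−244440+272556y−21110y²−7931y³+955y⁴−26y⁵−5y⁶+y⁷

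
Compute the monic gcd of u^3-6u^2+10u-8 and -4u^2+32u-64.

u-4

Euclidean algorithm in ℚ[u]:
  u^3-6u^2+10u-8 = (-(1/4)u-1/2)(-4u^2+32u-64) + (10u-40)
  -4u^2+32u-64 = (-(2/5)u+8/5)(10u-40) + (0)
Last nonzero remainder: 10u-40. Dividing through by 10 gives the monic gcd u-4.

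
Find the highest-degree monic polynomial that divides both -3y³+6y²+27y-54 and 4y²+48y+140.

1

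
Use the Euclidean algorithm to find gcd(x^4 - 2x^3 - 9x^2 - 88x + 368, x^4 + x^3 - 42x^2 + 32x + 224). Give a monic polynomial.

x^2 - 8x + 16

Repeated division with remainder:
  x^4 - 2x^3 - 9x^2 - 88x + 368 = (x^4 + x^3 - 42x^2 + 32x + 224) + (-3x^3 + 33x^2 - 120x + 144)
  x^4 + x^3 - 42x^2 + 32x + 224 = (-(1/3)x - 4)(-3x^3 + 33x^2 - 120x + 144) + (50x^2 - 400x + 800)
  -3x^3 + 33x^2 - 120x + 144 = (-(3/50)x + 9/50)(50x^2 - 400x + 800) + (0)
Last nonzero remainder: 50x^2 - 400x + 800. Dividing through by 50 gives the monic gcd x^2 - 8x + 16.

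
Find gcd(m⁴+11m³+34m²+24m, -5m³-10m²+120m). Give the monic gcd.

Apply the Euclidean algorithm:
  m⁴+11m³+34m²+24m = (-(1/5)m-9/5)(-5m³-10m²+120m) + (40m²+240m)
  -5m³-10m²+120m = (-(1/8)m+1/2)(40m²+240m) + (0)
Last nonzero remainder: 40m²+240m. Dividing through by 40 gives the monic gcd m²+6m.

m²+6m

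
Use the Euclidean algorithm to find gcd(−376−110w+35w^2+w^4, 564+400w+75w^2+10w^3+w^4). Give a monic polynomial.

Repeated division with remainder:
  w^4+35w^2−110w−376 = (w^4+10w^3+75w^2+400w+564) + (−10w^3−40w^2−510w−940)
  w^4+10w^3+75w^2+400w+564 = (−(1/10)w−3/5)(−10w^3−40w^2−510w−940) + (0)
Last nonzero remainder: −10w^3−40w^2−510w−940. Dividing through by −10 gives the monic gcd w^3+4w^2+51w+94.

94+51w+4w^2+w^3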